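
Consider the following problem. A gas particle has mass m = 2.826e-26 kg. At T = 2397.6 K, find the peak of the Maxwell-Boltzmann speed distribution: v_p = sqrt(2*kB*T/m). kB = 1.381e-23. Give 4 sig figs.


Step 1: Numerator = 2*kB*T = 2*1.381e-23*2397.6 = 6.622e-20
Step 2: Ratio = 6.622e-20 / 2.826e-26 = 2.343e+06
Step 3: v_p = sqrt(2.343e+06) = 1531 m/s

1531


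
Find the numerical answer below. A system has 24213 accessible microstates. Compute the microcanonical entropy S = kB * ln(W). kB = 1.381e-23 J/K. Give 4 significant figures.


Step 1: ln(W) = ln(24213) = 10.09
Step 2: S = kB * ln(W) = 1.381e-23 * 10.09
Step 3: S = 1.394e-22 J/K

1.394e-22


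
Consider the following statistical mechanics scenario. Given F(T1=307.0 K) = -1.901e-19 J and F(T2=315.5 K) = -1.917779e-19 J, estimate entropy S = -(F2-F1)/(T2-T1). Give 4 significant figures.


Step 1: dF = F2 - F1 = -1.917779e-19 - (-1.901e-19) = -1.6779e-21 J
Step 2: dT = T2 - T1 = 315.5 - 307.0 = 8.5 K
Step 3: S = -dF/dT = -(-1.6779e-21)/8.5 = 1.974e-22 J/K

1.974e-22


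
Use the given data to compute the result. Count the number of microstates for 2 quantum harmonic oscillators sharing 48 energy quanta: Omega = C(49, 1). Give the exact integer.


Step 1: Use binomial coefficient C(49, 1)
Step 2: Numerator = 49! / 48!
Step 3: Denominator = 1!
Step 4: Omega = 49

49


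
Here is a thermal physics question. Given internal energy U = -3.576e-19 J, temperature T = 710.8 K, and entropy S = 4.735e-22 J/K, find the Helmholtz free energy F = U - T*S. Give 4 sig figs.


Step 1: T*S = 710.8 * 4.735e-22 = 3.366e-19 J
Step 2: F = U - T*S = -3.576e-19 - 3.366e-19
Step 3: F = -6.942e-19 J

-6.942e-19


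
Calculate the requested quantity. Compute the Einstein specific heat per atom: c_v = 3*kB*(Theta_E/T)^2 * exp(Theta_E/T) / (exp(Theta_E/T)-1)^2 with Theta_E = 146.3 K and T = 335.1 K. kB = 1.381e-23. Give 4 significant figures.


Step 1: x = Theta_E/T = 146.3/335.1 = 0.4366
Step 2: x^2 = 0.1906
Step 3: exp(x) = 1.547
Step 4: c_v = 3*1.381e-23*0.1906*1.547/(1.547-1)^2 = 4.078e-23

4.078e-23


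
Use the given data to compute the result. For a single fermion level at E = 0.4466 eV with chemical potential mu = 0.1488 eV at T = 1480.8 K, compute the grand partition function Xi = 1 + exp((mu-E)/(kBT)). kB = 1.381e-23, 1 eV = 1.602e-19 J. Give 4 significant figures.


Step 1: (mu - E) = 0.1488 - 0.4466 = -0.2978 eV
Step 2: x = (mu-E)*eV/(kB*T) = -0.2978*1.602e-19/(1.381e-23*1480.8) = -2.333
Step 3: exp(x) = 0.09701
Step 4: Xi = 1 + 0.09701 = 1.097

1.097


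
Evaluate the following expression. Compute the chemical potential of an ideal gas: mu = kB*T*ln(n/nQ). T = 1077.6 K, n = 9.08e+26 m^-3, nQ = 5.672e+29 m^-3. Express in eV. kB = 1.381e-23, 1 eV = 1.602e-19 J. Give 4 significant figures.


Step 1: n/nQ = 9.08e+26/5.672e+29 = 0.001601
Step 2: ln(n/nQ) = -6.437
Step 3: mu = kB*T*ln(n/nQ) = 1.488e-20*-6.437 = -9.58e-20 J
Step 4: Convert to eV: -9.58e-20/1.602e-19 = -0.598 eV

-0.598


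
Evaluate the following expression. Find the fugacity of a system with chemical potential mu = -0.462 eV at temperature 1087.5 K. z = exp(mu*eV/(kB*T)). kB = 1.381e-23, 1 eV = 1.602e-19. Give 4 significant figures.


Step 1: Convert mu to Joules: -0.462*1.602e-19 = -7.401e-20 J
Step 2: kB*T = 1.381e-23*1087.5 = 1.502e-20 J
Step 3: mu/(kB*T) = -4.928
Step 4: z = exp(-4.928) = 0.00724

0.00724


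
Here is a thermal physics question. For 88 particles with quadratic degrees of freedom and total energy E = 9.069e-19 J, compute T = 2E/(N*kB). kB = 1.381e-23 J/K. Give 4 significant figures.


Step 1: Numerator = 2*E = 2*9.069e-19 = 1.814e-18 J
Step 2: Denominator = N*kB = 88*1.381e-23 = 1.215e-21
Step 3: T = 1.814e-18 / 1.215e-21 = 1492 K

1492


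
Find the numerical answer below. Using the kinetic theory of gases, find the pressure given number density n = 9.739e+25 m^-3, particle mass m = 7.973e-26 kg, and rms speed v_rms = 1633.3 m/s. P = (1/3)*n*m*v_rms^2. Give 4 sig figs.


Step 1: v_rms^2 = 1633.3^2 = 2.668e+06
Step 2: n*m = 9.739e+25*7.973e-26 = 7.765
Step 3: P = (1/3)*7.765*2.668e+06 = 6.905e+06 Pa

6.905e+06


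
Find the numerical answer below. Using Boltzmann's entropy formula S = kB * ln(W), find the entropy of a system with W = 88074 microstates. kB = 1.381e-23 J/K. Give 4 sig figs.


Step 1: ln(W) = ln(88074) = 11.39
Step 2: S = kB * ln(W) = 1.381e-23 * 11.39
Step 3: S = 1.572e-22 J/K

1.572e-22


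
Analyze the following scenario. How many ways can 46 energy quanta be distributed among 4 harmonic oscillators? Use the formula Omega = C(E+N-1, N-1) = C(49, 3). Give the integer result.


Step 1: Use binomial coefficient C(49, 3)
Step 2: Numerator = 49! / 46!
Step 3: Denominator = 3!
Step 4: Omega = 18424

18424


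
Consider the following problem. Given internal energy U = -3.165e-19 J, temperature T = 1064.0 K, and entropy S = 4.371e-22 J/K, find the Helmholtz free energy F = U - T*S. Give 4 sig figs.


Step 1: T*S = 1064.0 * 4.371e-22 = 4.651e-19 J
Step 2: F = U - T*S = -3.165e-19 - 4.651e-19
Step 3: F = -7.816e-19 J

-7.816e-19


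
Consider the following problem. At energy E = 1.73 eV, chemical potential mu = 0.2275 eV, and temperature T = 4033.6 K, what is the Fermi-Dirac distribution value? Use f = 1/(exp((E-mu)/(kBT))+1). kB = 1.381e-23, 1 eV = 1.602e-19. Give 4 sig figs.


Step 1: (E - mu) = 1.73 - 0.2275 = 1.502 eV
Step 2: Convert: (E-mu)*eV = 2.407e-19 J
Step 3: x = (E-mu)*eV/(kB*T) = 4.321
Step 4: f = 1/(exp(4.321)+1) = 0.01311

0.01311


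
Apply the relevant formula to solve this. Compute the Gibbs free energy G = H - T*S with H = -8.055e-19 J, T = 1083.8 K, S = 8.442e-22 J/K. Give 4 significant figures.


Step 1: T*S = 1083.8 * 8.442e-22 = 9.149e-19 J
Step 2: G = H - T*S = -8.055e-19 - 9.149e-19
Step 3: G = -1.72e-18 J

-1.72e-18


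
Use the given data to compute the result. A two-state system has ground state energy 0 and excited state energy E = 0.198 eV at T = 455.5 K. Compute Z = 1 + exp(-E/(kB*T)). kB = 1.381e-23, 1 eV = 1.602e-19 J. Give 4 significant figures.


Step 1: Compute beta*E = E*eV/(kB*T) = 0.198*1.602e-19/(1.381e-23*455.5) = 5.042
Step 2: exp(-beta*E) = exp(-5.042) = 0.006458
Step 3: Z = 1 + 0.006458 = 1.006

1.006


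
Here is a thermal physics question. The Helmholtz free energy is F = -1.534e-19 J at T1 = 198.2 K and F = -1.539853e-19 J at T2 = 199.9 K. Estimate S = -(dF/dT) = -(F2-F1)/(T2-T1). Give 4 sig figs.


Step 1: dF = F2 - F1 = -1.539853e-19 - (-1.534e-19) = -5.853e-22 J
Step 2: dT = T2 - T1 = 199.9 - 198.2 = 1.7 K
Step 3: S = -dF/dT = -(-5.853e-22)/1.7 = 3.443e-22 J/K

3.443e-22


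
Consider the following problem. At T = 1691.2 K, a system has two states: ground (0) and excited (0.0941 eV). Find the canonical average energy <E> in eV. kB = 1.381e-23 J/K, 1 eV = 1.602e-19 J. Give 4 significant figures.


Step 1: beta*E = 0.0941*1.602e-19/(1.381e-23*1691.2) = 0.6455
Step 2: exp(-beta*E) = 0.5244
Step 3: <E> = 0.0941*0.5244/(1+0.5244) = 0.03237 eV

0.03237


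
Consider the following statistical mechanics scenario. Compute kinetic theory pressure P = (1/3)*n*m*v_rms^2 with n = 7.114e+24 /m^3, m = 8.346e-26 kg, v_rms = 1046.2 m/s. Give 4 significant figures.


Step 1: v_rms^2 = 1046.2^2 = 1.095e+06
Step 2: n*m = 7.114e+24*8.346e-26 = 0.5937
Step 3: P = (1/3)*0.5937*1.095e+06 = 2.166e+05 Pa

2.166e+05


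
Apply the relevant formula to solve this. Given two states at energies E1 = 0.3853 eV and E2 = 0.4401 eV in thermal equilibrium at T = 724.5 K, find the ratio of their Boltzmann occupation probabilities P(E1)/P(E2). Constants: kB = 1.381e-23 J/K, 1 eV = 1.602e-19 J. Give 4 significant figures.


Step 1: Compute energy difference dE = E1 - E2 = 0.3853 - 0.4401 = -0.0548 eV
Step 2: Convert to Joules: dE_J = -0.0548 * 1.602e-19 = -8.779e-21 J
Step 3: Compute exponent = -dE_J / (kB * T) = -(-8.779e-21) / (1.381e-23 * 724.5) = 0.8774
Step 4: P(E1)/P(E2) = exp(0.8774) = 2.405

2.405


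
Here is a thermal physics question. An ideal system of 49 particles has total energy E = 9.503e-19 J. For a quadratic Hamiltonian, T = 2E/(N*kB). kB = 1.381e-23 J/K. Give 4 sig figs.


Step 1: Numerator = 2*E = 2*9.503e-19 = 1.901e-18 J
Step 2: Denominator = N*kB = 49*1.381e-23 = 6.767e-22
Step 3: T = 1.901e-18 / 6.767e-22 = 2809 K

2809


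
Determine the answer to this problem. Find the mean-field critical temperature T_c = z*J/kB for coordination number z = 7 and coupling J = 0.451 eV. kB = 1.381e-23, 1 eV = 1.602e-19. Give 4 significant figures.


Step 1: z*J = 7*0.451 = 3.157 eV
Step 2: Convert to Joules: 3.157*1.602e-19 = 5.058e-19 J
Step 3: T_c = 5.058e-19 / 1.381e-23 = 3.662e+04 K

3.662e+04


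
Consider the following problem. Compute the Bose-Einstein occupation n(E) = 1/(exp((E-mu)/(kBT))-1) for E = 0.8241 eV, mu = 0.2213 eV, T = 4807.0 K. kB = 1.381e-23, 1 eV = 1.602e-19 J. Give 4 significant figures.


Step 1: (E - mu) = 0.6028 eV
Step 2: x = (E-mu)*eV/(kB*T) = 0.6028*1.602e-19/(1.381e-23*4807.0) = 1.455
Step 3: exp(x) = 4.283
Step 4: n = 1/(exp(x)-1) = 0.3046

0.3046


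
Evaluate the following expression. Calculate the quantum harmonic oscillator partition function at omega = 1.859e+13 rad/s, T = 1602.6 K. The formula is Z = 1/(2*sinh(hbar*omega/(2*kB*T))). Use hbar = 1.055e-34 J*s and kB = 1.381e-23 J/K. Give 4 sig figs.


Step 1: Compute x = hbar*omega/(kB*T) = 1.055e-34*1.859e+13/(1.381e-23*1602.6) = 0.08862
Step 2: x/2 = 0.04431
Step 3: sinh(x/2) = 0.04432
Step 4: Z = 1/(2*0.04432) = 11.28

11.28


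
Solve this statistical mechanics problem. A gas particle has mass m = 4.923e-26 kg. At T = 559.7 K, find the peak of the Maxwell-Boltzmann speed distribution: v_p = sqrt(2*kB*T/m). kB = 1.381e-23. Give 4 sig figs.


Step 1: Numerator = 2*kB*T = 2*1.381e-23*559.7 = 1.546e-20
Step 2: Ratio = 1.546e-20 / 4.923e-26 = 3.14e+05
Step 3: v_p = sqrt(3.14e+05) = 560.4 m/s

560.4


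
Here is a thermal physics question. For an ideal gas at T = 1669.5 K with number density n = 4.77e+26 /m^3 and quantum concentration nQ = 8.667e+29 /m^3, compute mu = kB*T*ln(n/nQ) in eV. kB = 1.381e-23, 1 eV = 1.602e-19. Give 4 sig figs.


Step 1: n/nQ = 4.77e+26/8.667e+29 = 0.0005504
Step 2: ln(n/nQ) = -7.505
Step 3: mu = kB*T*ln(n/nQ) = 2.306e-20*-7.505 = -1.73e-19 J
Step 4: Convert to eV: -1.73e-19/1.602e-19 = -1.08 eV

-1.08


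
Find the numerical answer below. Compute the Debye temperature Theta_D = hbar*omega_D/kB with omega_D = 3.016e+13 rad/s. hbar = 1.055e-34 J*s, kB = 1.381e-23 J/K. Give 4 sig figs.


Step 1: hbar*omega_D = 1.055e-34 * 3.016e+13 = 3.182e-21 J
Step 2: Theta_D = 3.182e-21 / 1.381e-23
Step 3: Theta_D = 230.4 K

230.4


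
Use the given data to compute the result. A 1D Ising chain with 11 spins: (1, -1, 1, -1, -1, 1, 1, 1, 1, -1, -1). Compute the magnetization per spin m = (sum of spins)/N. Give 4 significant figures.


Step 1: Count up spins (+1): 6, down spins (-1): 5
Step 2: Total magnetization M = 6 - 5 = 1
Step 3: m = M/N = 1/11 = 0.09091

0.09091


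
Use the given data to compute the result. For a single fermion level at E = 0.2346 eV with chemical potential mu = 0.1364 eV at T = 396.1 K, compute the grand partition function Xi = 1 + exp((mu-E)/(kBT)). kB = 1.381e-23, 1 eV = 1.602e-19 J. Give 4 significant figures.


Step 1: (mu - E) = 0.1364 - 0.2346 = -0.0982 eV
Step 2: x = (mu-E)*eV/(kB*T) = -0.0982*1.602e-19/(1.381e-23*396.1) = -2.876
Step 3: exp(x) = 0.05636
Step 4: Xi = 1 + 0.05636 = 1.056

1.056


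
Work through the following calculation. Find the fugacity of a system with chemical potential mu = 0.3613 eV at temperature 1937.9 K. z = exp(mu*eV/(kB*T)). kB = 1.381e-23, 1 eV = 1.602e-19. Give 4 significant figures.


Step 1: Convert mu to Joules: 0.3613*1.602e-19 = 5.788e-20 J
Step 2: kB*T = 1.381e-23*1937.9 = 2.676e-20 J
Step 3: mu/(kB*T) = 2.163
Step 4: z = exp(2.163) = 8.695

8.695


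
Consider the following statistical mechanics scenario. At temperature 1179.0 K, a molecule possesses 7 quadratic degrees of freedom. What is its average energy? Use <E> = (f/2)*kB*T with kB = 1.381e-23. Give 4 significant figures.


Step 1: f/2 = 7/2 = 3.5
Step 2: kB*T = 1.381e-23 * 1179.0 = 1.628e-20
Step 3: <E> = 3.5 * 1.628e-20 = 5.699e-20 J

5.699e-20


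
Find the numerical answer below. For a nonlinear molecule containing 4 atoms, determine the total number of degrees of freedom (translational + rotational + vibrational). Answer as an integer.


Step 1: Translational DOF = 3
Step 2: Rotational DOF (nonlinear) = 3
Step 3: Vibrational DOF = 3*4 - 6 = 6
Step 4: Total = 3 + 3 + 6 = 12

12


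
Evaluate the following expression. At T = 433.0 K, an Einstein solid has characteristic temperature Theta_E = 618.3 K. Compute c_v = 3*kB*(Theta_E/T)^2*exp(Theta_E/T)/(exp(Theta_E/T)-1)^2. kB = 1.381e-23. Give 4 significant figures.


Step 1: x = Theta_E/T = 618.3/433.0 = 1.428
Step 2: x^2 = 2.039
Step 3: exp(x) = 4.17
Step 4: c_v = 3*1.381e-23*2.039*4.17/(4.17-1)^2 = 3.505e-23

3.505e-23


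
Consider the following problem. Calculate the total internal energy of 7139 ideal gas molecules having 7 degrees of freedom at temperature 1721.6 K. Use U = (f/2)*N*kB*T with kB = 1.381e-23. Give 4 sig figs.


Step 1: f/2 = 7/2 = 3.5
Step 2: N*kB*T = 7139*1.381e-23*1721.6 = 1.697e-16
Step 3: U = 3.5 * 1.697e-16 = 5.941e-16 J

5.941e-16


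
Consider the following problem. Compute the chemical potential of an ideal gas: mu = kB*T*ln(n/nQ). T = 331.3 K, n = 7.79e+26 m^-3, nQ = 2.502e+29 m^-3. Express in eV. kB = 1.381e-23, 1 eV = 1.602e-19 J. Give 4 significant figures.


Step 1: n/nQ = 7.79e+26/2.502e+29 = 0.003114
Step 2: ln(n/nQ) = -5.772
Step 3: mu = kB*T*ln(n/nQ) = 4.575e-21*-5.772 = -2.641e-20 J
Step 4: Convert to eV: -2.641e-20/1.602e-19 = -0.1648 eV

-0.1648


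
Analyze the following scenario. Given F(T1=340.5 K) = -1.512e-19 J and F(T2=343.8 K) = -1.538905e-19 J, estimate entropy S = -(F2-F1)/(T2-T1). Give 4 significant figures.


Step 1: dF = F2 - F1 = -1.538905e-19 - (-1.512e-19) = -2.6905e-21 J
Step 2: dT = T2 - T1 = 343.8 - 340.5 = 3.3 K
Step 3: S = -dF/dT = -(-2.6905e-21)/3.3 = 8.153e-22 J/K

8.153e-22


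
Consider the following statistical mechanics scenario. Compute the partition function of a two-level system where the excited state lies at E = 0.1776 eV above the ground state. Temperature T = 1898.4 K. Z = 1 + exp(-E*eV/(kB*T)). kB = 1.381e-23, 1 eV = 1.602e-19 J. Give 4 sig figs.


Step 1: Compute beta*E = E*eV/(kB*T) = 0.1776*1.602e-19/(1.381e-23*1898.4) = 1.085
Step 2: exp(-beta*E) = exp(-1.085) = 0.3378
Step 3: Z = 1 + 0.3378 = 1.338

1.338


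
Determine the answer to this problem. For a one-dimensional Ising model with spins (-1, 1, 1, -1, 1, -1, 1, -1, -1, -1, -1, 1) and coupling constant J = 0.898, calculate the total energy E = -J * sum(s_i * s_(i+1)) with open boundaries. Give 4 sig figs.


Step 1: Nearest-neighbor products: -1, 1, -1, -1, -1, -1, -1, 1, 1, 1, -1
Step 2: Sum of products = -3
Step 3: E = -0.898 * -3 = 2.694

2.694


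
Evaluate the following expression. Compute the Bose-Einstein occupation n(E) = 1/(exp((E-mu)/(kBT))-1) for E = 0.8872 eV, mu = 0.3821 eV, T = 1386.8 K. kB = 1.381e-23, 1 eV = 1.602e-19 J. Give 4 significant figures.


Step 1: (E - mu) = 0.5051 eV
Step 2: x = (E-mu)*eV/(kB*T) = 0.5051*1.602e-19/(1.381e-23*1386.8) = 4.225
Step 3: exp(x) = 68.38
Step 4: n = 1/(exp(x)-1) = 0.01484

0.01484


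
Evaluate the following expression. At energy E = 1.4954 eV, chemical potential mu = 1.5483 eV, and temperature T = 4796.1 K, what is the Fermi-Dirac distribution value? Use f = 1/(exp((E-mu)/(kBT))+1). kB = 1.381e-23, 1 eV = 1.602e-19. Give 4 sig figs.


Step 1: (E - mu) = 1.4954 - 1.5483 = -0.0529 eV
Step 2: Convert: (E-mu)*eV = -8.475e-21 J
Step 3: x = (E-mu)*eV/(kB*T) = -0.1279
Step 4: f = 1/(exp(-0.1279)+1) = 0.5319

0.5319


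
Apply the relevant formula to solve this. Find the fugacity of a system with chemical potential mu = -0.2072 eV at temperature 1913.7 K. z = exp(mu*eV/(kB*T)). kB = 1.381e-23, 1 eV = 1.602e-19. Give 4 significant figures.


Step 1: Convert mu to Joules: -0.2072*1.602e-19 = -3.319e-20 J
Step 2: kB*T = 1.381e-23*1913.7 = 2.643e-20 J
Step 3: mu/(kB*T) = -1.256
Step 4: z = exp(-1.256) = 0.2848

0.2848


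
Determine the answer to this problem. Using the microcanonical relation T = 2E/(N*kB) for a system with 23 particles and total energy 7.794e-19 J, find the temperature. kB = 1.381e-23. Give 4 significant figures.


Step 1: Numerator = 2*E = 2*7.794e-19 = 1.559e-18 J
Step 2: Denominator = N*kB = 23*1.381e-23 = 3.176e-22
Step 3: T = 1.559e-18 / 3.176e-22 = 4908 K

4908


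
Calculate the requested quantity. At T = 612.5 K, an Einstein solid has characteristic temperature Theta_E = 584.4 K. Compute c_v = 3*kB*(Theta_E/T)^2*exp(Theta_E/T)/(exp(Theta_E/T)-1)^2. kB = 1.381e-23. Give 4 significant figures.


Step 1: x = Theta_E/T = 584.4/612.5 = 0.9541
Step 2: x^2 = 0.9103
Step 3: exp(x) = 2.596
Step 4: c_v = 3*1.381e-23*0.9103*2.596/(2.596-1)^2 = 3.843e-23

3.843e-23


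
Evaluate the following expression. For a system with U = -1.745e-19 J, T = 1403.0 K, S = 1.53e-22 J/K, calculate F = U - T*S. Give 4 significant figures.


Step 1: T*S = 1403.0 * 1.53e-22 = 2.147e-19 J
Step 2: F = U - T*S = -1.745e-19 - 2.147e-19
Step 3: F = -3.892e-19 J

-3.892e-19


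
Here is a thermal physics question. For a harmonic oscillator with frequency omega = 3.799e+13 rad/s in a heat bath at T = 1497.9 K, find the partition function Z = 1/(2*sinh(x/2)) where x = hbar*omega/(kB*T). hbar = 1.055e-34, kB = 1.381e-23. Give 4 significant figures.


Step 1: Compute x = hbar*omega/(kB*T) = 1.055e-34*3.799e+13/(1.381e-23*1497.9) = 0.1938
Step 2: x/2 = 0.09688
Step 3: sinh(x/2) = 0.09703
Step 4: Z = 1/(2*0.09703) = 5.153

5.153


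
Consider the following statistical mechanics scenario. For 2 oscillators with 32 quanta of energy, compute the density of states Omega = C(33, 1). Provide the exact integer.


Step 1: Use binomial coefficient C(33, 1)
Step 2: Numerator = 33! / 32!
Step 3: Denominator = 1!
Step 4: Omega = 33

33


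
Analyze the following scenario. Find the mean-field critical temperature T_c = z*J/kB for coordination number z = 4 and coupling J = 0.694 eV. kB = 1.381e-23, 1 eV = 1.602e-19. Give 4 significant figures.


Step 1: z*J = 4*0.694 = 2.776 eV
Step 2: Convert to Joules: 2.776*1.602e-19 = 4.447e-19 J
Step 3: T_c = 4.447e-19 / 1.381e-23 = 3.22e+04 K

3.22e+04


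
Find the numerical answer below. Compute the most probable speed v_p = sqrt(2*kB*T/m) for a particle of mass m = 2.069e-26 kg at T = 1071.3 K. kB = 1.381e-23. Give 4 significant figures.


Step 1: Numerator = 2*kB*T = 2*1.381e-23*1071.3 = 2.959e-20
Step 2: Ratio = 2.959e-20 / 2.069e-26 = 1.43e+06
Step 3: v_p = sqrt(1.43e+06) = 1196 m/s

1196


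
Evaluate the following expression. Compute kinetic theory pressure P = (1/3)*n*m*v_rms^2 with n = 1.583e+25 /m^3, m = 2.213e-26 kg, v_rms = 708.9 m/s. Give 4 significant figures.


Step 1: v_rms^2 = 708.9^2 = 5.025e+05
Step 2: n*m = 1.583e+25*2.213e-26 = 0.3503
Step 3: P = (1/3)*0.3503*5.025e+05 = 5.868e+04 Pa

5.868e+04


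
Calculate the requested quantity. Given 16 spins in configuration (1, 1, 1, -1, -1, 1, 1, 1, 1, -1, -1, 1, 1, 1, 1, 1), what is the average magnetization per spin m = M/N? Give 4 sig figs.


Step 1: Count up spins (+1): 12, down spins (-1): 4
Step 2: Total magnetization M = 12 - 4 = 8
Step 3: m = M/N = 8/16 = 0.5

0.5


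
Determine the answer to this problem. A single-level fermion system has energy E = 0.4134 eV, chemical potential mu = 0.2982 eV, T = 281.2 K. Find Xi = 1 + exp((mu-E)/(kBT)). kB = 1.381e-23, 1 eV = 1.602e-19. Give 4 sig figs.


Step 1: (mu - E) = 0.2982 - 0.4134 = -0.1152 eV
Step 2: x = (mu-E)*eV/(kB*T) = -0.1152*1.602e-19/(1.381e-23*281.2) = -4.752
Step 3: exp(x) = 0.008632
Step 4: Xi = 1 + 0.008632 = 1.009

1.009


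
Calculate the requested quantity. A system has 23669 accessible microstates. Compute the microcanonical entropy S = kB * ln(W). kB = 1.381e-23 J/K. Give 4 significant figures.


Step 1: ln(W) = ln(23669) = 10.07
Step 2: S = kB * ln(W) = 1.381e-23 * 10.07
Step 3: S = 1.391e-22 J/K

1.391e-22


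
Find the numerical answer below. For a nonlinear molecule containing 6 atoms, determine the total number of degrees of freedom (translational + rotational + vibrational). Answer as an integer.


Step 1: Translational DOF = 3
Step 2: Rotational DOF (nonlinear) = 3
Step 3: Vibrational DOF = 3*6 - 6 = 12
Step 4: Total = 3 + 3 + 12 = 18

18


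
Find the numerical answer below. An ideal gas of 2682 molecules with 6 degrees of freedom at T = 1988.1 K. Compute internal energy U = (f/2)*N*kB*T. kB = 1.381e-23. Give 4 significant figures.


Step 1: f/2 = 6/2 = 3.0
Step 2: N*kB*T = 2682*1.381e-23*1988.1 = 7.364e-17
Step 3: U = 3.0 * 7.364e-17 = 2.209e-16 J

2.209e-16


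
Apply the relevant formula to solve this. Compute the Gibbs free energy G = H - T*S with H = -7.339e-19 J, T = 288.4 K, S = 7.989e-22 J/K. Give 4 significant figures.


Step 1: T*S = 288.4 * 7.989e-22 = 2.304e-19 J
Step 2: G = H - T*S = -7.339e-19 - 2.304e-19
Step 3: G = -9.643e-19 J

-9.643e-19


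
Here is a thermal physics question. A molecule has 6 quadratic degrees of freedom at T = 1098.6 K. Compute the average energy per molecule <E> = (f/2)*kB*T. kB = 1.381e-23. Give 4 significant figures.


Step 1: f/2 = 6/2 = 3
Step 2: kB*T = 1.381e-23 * 1098.6 = 1.517e-20
Step 3: <E> = 3 * 1.517e-20 = 4.551e-20 J

4.551e-20


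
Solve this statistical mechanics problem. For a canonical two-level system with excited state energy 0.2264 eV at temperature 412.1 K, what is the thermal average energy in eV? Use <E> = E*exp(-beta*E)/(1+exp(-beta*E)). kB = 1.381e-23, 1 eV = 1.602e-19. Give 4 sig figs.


Step 1: beta*E = 0.2264*1.602e-19/(1.381e-23*412.1) = 6.373
Step 2: exp(-beta*E) = 0.001707
Step 3: <E> = 0.2264*0.001707/(1+0.001707) = 0.0003858 eV

0.0003858


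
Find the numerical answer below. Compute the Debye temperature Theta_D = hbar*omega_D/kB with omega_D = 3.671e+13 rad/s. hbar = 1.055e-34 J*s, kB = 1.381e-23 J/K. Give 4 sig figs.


Step 1: hbar*omega_D = 1.055e-34 * 3.671e+13 = 3.873e-21 J
Step 2: Theta_D = 3.873e-21 / 1.381e-23
Step 3: Theta_D = 280.4 K

280.4


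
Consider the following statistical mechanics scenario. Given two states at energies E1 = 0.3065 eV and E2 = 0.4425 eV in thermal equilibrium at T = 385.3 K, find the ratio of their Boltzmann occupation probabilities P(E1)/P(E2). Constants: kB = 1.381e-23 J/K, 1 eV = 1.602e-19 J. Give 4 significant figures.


Step 1: Compute energy difference dE = E1 - E2 = 0.3065 - 0.4425 = -0.136 eV
Step 2: Convert to Joules: dE_J = -0.136 * 1.602e-19 = -2.179e-20 J
Step 3: Compute exponent = -dE_J / (kB * T) = -(-2.179e-20) / (1.381e-23 * 385.3) = 4.095
Step 4: P(E1)/P(E2) = exp(4.095) = 60.01

60.01


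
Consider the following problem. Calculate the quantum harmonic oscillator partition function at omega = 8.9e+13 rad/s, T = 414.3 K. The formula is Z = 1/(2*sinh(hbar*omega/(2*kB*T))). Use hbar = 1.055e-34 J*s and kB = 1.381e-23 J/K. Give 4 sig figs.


Step 1: Compute x = hbar*omega/(kB*T) = 1.055e-34*8.9e+13/(1.381e-23*414.3) = 1.641
Step 2: x/2 = 0.8205
Step 3: sinh(x/2) = 0.9158
Step 4: Z = 1/(2*0.9158) = 0.546

0.546


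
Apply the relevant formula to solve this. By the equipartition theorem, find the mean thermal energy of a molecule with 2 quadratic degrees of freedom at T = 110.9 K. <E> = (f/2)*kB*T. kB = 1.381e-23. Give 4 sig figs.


Step 1: f/2 = 2/2 = 1
Step 2: kB*T = 1.381e-23 * 110.9 = 1.532e-21
Step 3: <E> = 1 * 1.532e-21 = 1.532e-21 J

1.532e-21


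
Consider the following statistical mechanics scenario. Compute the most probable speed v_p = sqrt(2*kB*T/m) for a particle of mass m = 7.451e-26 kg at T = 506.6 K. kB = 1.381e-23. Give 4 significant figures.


Step 1: Numerator = 2*kB*T = 2*1.381e-23*506.6 = 1.399e-20
Step 2: Ratio = 1.399e-20 / 7.451e-26 = 1.878e+05
Step 3: v_p = sqrt(1.878e+05) = 433.3 m/s

433.3


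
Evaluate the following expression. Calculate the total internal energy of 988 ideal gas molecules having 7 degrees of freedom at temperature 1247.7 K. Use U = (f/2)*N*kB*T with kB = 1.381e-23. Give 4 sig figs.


Step 1: f/2 = 7/2 = 3.5
Step 2: N*kB*T = 988*1.381e-23*1247.7 = 1.702e-17
Step 3: U = 3.5 * 1.702e-17 = 5.958e-17 J

5.958e-17


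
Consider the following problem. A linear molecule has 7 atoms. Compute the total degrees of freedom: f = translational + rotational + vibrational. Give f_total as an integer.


Step 1: Translational DOF = 3
Step 2: Rotational DOF (linear) = 2
Step 3: Vibrational DOF = 3*7 - 5 = 16
Step 4: Total = 3 + 2 + 16 = 21

21


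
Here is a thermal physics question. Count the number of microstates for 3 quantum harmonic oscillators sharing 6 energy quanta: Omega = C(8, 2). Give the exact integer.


Step 1: Use binomial coefficient C(8, 2)
Step 2: Numerator = 8! / 6!
Step 3: Denominator = 2!
Step 4: Omega = 28

28


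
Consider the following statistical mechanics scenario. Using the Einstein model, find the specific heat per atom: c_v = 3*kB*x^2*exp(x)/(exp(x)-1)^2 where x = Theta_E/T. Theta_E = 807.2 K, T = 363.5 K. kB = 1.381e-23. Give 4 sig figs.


Step 1: x = Theta_E/T = 807.2/363.5 = 2.221
Step 2: x^2 = 4.931
Step 3: exp(x) = 9.213
Step 4: c_v = 3*1.381e-23*4.931*9.213/(9.213-1)^2 = 2.79e-23

2.79e-23


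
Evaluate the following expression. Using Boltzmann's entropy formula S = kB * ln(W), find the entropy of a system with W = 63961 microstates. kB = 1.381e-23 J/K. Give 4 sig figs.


Step 1: ln(W) = ln(63961) = 11.07
Step 2: S = kB * ln(W) = 1.381e-23 * 11.07
Step 3: S = 1.528e-22 J/K

1.528e-22


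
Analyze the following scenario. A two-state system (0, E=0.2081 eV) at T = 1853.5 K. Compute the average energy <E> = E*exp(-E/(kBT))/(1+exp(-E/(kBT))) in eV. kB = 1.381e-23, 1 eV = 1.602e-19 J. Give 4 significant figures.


Step 1: beta*E = 0.2081*1.602e-19/(1.381e-23*1853.5) = 1.302
Step 2: exp(-beta*E) = 0.2719
Step 3: <E> = 0.2081*0.2719/(1+0.2719) = 0.04448 eV

0.04448


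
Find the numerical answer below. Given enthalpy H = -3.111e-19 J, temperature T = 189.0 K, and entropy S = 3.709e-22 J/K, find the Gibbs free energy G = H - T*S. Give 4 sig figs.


Step 1: T*S = 189.0 * 3.709e-22 = 7.01e-20 J
Step 2: G = H - T*S = -3.111e-19 - 7.01e-20
Step 3: G = -3.812e-19 J

-3.812e-19


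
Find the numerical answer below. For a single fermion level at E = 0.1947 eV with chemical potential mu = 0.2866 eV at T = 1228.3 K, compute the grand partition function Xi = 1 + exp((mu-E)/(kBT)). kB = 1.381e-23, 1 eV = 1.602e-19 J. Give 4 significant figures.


Step 1: (mu - E) = 0.2866 - 0.1947 = 0.0919 eV
Step 2: x = (mu-E)*eV/(kB*T) = 0.0919*1.602e-19/(1.381e-23*1228.3) = 0.8679
Step 3: exp(x) = 2.382
Step 4: Xi = 1 + 2.382 = 3.382

3.382


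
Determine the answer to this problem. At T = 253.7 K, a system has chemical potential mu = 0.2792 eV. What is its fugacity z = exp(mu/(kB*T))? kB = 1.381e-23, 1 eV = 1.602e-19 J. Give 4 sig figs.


Step 1: Convert mu to Joules: 0.2792*1.602e-19 = 4.473e-20 J
Step 2: kB*T = 1.381e-23*253.7 = 3.504e-21 J
Step 3: mu/(kB*T) = 12.77
Step 4: z = exp(12.77) = 3.502e+05

3.502e+05


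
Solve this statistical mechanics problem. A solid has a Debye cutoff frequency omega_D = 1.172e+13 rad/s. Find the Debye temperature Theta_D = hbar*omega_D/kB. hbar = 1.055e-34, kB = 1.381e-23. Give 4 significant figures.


Step 1: hbar*omega_D = 1.055e-34 * 1.172e+13 = 1.236e-21 J
Step 2: Theta_D = 1.236e-21 / 1.381e-23
Step 3: Theta_D = 89.53 K

89.53


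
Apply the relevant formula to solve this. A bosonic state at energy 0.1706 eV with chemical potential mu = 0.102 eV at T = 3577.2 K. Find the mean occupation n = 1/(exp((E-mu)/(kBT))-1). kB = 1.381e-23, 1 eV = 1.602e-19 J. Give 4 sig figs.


Step 1: (E - mu) = 0.0686 eV
Step 2: x = (E-mu)*eV/(kB*T) = 0.0686*1.602e-19/(1.381e-23*3577.2) = 0.2225
Step 3: exp(x) = 1.249
Step 4: n = 1/(exp(x)-1) = 4.014

4.014


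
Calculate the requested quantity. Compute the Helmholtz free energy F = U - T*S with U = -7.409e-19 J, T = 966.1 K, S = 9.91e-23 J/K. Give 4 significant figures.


Step 1: T*S = 966.1 * 9.91e-23 = 9.574e-20 J
Step 2: F = U - T*S = -7.409e-19 - 9.574e-20
Step 3: F = -8.366e-19 J

-8.366e-19


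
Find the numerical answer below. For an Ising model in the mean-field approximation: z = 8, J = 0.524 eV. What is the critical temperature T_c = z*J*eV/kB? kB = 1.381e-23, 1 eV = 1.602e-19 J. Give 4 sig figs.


Step 1: z*J = 8*0.524 = 4.192 eV
Step 2: Convert to Joules: 4.192*1.602e-19 = 6.716e-19 J
Step 3: T_c = 6.716e-19 / 1.381e-23 = 4.863e+04 K

4.863e+04


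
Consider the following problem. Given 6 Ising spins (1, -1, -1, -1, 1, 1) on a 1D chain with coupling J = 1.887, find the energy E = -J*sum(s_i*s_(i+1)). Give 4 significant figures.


Step 1: Nearest-neighbor products: -1, 1, 1, -1, 1
Step 2: Sum of products = 1
Step 3: E = -1.887 * 1 = -1.887

-1.887


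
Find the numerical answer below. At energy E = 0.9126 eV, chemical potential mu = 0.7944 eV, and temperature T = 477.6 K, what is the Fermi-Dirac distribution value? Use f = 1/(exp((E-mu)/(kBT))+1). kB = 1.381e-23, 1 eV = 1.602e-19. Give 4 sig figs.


Step 1: (E - mu) = 0.9126 - 0.7944 = 0.1182 eV
Step 2: Convert: (E-mu)*eV = 1.894e-20 J
Step 3: x = (E-mu)*eV/(kB*T) = 2.871
Step 4: f = 1/(exp(2.871)+1) = 0.05361

0.05361


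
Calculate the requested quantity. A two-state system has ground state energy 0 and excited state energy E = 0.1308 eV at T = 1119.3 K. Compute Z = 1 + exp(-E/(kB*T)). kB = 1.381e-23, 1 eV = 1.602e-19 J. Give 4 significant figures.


Step 1: Compute beta*E = E*eV/(kB*T) = 0.1308*1.602e-19/(1.381e-23*1119.3) = 1.356
Step 2: exp(-beta*E) = exp(-1.356) = 0.2578
Step 3: Z = 1 + 0.2578 = 1.258

1.258


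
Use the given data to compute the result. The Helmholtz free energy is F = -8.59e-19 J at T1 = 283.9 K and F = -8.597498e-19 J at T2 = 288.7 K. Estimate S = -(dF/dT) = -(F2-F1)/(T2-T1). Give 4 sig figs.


Step 1: dF = F2 - F1 = -8.597498e-19 - (-8.59e-19) = -7.498e-22 J
Step 2: dT = T2 - T1 = 288.7 - 283.9 = 4.8 K
Step 3: S = -dF/dT = -(-7.498e-22)/4.8 = 1.562e-22 J/K

1.562e-22


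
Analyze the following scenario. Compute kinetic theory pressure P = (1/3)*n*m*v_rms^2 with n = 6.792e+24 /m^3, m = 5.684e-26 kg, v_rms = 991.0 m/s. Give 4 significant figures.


Step 1: v_rms^2 = 991.0^2 = 9.821e+05
Step 2: n*m = 6.792e+24*5.684e-26 = 0.3861
Step 3: P = (1/3)*0.3861*9.821e+05 = 1.264e+05 Pa

1.264e+05


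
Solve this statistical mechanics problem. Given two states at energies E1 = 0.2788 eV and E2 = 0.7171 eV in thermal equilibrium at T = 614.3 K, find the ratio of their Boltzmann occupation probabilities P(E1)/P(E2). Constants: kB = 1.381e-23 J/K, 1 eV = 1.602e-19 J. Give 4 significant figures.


Step 1: Compute energy difference dE = E1 - E2 = 0.2788 - 0.7171 = -0.4383 eV
Step 2: Convert to Joules: dE_J = -0.4383 * 1.602e-19 = -7.022e-20 J
Step 3: Compute exponent = -dE_J / (kB * T) = -(-7.022e-20) / (1.381e-23 * 614.3) = 8.277
Step 4: P(E1)/P(E2) = exp(8.277) = 3931

3931


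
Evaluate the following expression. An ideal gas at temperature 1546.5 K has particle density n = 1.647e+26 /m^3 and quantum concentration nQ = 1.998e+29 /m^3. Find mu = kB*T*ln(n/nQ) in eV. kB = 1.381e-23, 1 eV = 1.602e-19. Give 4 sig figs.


Step 1: n/nQ = 1.647e+26/1.998e+29 = 0.0008243
Step 2: ln(n/nQ) = -7.101
Step 3: mu = kB*T*ln(n/nQ) = 2.136e-20*-7.101 = -1.517e-19 J
Step 4: Convert to eV: -1.517e-19/1.602e-19 = -0.9467 eV

-0.9467


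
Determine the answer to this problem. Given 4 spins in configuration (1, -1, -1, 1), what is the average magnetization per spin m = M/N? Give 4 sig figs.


Step 1: Count up spins (+1): 2, down spins (-1): 2
Step 2: Total magnetization M = 2 - 2 = 0
Step 3: m = M/N = 0/4 = 0

0


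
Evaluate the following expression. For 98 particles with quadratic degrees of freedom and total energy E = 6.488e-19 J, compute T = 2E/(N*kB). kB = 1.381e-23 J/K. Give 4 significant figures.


Step 1: Numerator = 2*E = 2*6.488e-19 = 1.298e-18 J
Step 2: Denominator = N*kB = 98*1.381e-23 = 1.353e-21
Step 3: T = 1.298e-18 / 1.353e-21 = 958.8 K

958.8


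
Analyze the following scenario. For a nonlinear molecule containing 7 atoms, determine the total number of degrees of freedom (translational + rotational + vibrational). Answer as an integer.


Step 1: Translational DOF = 3
Step 2: Rotational DOF (nonlinear) = 3
Step 3: Vibrational DOF = 3*7 - 6 = 15
Step 4: Total = 3 + 3 + 15 = 21

21


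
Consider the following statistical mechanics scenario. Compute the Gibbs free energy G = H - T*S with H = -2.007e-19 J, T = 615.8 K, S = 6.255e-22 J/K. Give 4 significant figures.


Step 1: T*S = 615.8 * 6.255e-22 = 3.852e-19 J
Step 2: G = H - T*S = -2.007e-19 - 3.852e-19
Step 3: G = -5.859e-19 J

-5.859e-19


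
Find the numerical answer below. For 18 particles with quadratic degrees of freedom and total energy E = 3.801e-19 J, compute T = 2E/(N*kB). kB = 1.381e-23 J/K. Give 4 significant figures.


Step 1: Numerator = 2*E = 2*3.801e-19 = 7.602e-19 J
Step 2: Denominator = N*kB = 18*1.381e-23 = 2.486e-22
Step 3: T = 7.602e-19 / 2.486e-22 = 3058 K

3058


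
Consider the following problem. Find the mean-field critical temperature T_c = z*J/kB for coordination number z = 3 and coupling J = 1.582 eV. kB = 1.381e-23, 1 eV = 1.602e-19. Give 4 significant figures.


Step 1: z*J = 3*1.582 = 4.746 eV
Step 2: Convert to Joules: 4.746*1.602e-19 = 7.603e-19 J
Step 3: T_c = 7.603e-19 / 1.381e-23 = 5.505e+04 K

5.505e+04


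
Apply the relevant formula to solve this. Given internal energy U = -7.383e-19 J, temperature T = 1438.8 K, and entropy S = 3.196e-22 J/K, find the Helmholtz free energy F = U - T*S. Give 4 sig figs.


Step 1: T*S = 1438.8 * 3.196e-22 = 4.598e-19 J
Step 2: F = U - T*S = -7.383e-19 - 4.598e-19
Step 3: F = -1.198e-18 J

-1.198e-18


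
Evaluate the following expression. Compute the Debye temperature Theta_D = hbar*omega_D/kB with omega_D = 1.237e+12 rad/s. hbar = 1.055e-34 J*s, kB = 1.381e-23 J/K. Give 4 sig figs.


Step 1: hbar*omega_D = 1.055e-34 * 1.237e+12 = 1.305e-22 J
Step 2: Theta_D = 1.305e-22 / 1.381e-23
Step 3: Theta_D = 9.45 K

9.45


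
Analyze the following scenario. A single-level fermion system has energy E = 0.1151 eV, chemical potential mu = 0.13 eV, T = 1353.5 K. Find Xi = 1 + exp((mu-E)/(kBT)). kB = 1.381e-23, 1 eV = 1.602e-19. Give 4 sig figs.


Step 1: (mu - E) = 0.13 - 0.1151 = 0.0149 eV
Step 2: x = (mu-E)*eV/(kB*T) = 0.0149*1.602e-19/(1.381e-23*1353.5) = 0.1277
Step 3: exp(x) = 1.136
Step 4: Xi = 1 + 1.136 = 2.136

2.136


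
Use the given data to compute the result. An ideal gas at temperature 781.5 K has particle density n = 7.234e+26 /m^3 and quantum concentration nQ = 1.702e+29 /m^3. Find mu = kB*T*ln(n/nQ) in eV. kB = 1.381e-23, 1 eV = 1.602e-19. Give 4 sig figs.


Step 1: n/nQ = 7.234e+26/1.702e+29 = 0.00425
Step 2: ln(n/nQ) = -5.461
Step 3: mu = kB*T*ln(n/nQ) = 1.079e-20*-5.461 = -5.894e-20 J
Step 4: Convert to eV: -5.894e-20/1.602e-19 = -0.3679 eV

-0.3679


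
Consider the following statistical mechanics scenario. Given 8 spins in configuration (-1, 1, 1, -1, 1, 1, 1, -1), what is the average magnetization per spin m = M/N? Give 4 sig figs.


Step 1: Count up spins (+1): 5, down spins (-1): 3
Step 2: Total magnetization M = 5 - 3 = 2
Step 3: m = M/N = 2/8 = 0.25

0.25


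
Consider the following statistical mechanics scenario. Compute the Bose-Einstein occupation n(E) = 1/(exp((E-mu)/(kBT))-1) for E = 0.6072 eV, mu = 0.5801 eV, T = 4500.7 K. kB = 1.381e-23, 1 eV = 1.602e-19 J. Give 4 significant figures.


Step 1: (E - mu) = 0.0271 eV
Step 2: x = (E-mu)*eV/(kB*T) = 0.0271*1.602e-19/(1.381e-23*4500.7) = 0.06985
Step 3: exp(x) = 1.072
Step 4: n = 1/(exp(x)-1) = 13.82

13.82


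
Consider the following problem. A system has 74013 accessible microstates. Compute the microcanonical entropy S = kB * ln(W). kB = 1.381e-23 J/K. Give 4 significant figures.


Step 1: ln(W) = ln(74013) = 11.21
Step 2: S = kB * ln(W) = 1.381e-23 * 11.21
Step 3: S = 1.548e-22 J/K

1.548e-22


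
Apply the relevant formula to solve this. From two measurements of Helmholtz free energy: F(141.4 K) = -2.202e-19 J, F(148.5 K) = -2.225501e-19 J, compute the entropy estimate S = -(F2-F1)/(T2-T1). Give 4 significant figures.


Step 1: dF = F2 - F1 = -2.225501e-19 - (-2.202e-19) = -2.3501e-21 J
Step 2: dT = T2 - T1 = 148.5 - 141.4 = 7.1 K
Step 3: S = -dF/dT = -(-2.3501e-21)/7.1 = 3.31e-22 J/K

3.31e-22


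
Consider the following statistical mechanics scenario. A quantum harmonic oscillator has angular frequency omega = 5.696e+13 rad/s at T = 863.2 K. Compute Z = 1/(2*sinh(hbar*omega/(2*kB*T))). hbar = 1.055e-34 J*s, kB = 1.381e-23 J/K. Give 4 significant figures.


Step 1: Compute x = hbar*omega/(kB*T) = 1.055e-34*5.696e+13/(1.381e-23*863.2) = 0.5041
Step 2: x/2 = 0.2521
Step 3: sinh(x/2) = 0.2547
Step 4: Z = 1/(2*0.2547) = 1.963

1.963


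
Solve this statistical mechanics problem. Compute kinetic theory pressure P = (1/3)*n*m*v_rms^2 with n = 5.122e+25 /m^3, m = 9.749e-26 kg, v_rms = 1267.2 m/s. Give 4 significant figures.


Step 1: v_rms^2 = 1267.2^2 = 1.606e+06
Step 2: n*m = 5.122e+25*9.749e-26 = 4.993
Step 3: P = (1/3)*4.993*1.606e+06 = 2.673e+06 Pa

2.673e+06


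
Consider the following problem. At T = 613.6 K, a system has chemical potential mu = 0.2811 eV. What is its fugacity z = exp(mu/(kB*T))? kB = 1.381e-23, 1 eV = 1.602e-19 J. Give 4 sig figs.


Step 1: Convert mu to Joules: 0.2811*1.602e-19 = 4.503e-20 J
Step 2: kB*T = 1.381e-23*613.6 = 8.474e-21 J
Step 3: mu/(kB*T) = 5.314
Step 4: z = exp(5.314) = 203.2

203.2


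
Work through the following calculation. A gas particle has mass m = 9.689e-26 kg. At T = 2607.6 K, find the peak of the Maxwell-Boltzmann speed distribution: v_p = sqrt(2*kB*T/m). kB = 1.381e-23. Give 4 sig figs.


Step 1: Numerator = 2*kB*T = 2*1.381e-23*2607.6 = 7.202e-20
Step 2: Ratio = 7.202e-20 / 9.689e-26 = 7.433e+05
Step 3: v_p = sqrt(7.433e+05) = 862.2 m/s

862.2


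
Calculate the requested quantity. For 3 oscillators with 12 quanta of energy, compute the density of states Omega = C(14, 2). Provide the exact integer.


Step 1: Use binomial coefficient C(14, 2)
Step 2: Numerator = 14! / 12!
Step 3: Denominator = 2!
Step 4: Omega = 91

91


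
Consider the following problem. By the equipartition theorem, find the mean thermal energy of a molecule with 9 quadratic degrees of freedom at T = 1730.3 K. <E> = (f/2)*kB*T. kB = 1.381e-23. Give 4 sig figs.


Step 1: f/2 = 9/2 = 4.5
Step 2: kB*T = 1.381e-23 * 1730.3 = 2.39e-20
Step 3: <E> = 4.5 * 2.39e-20 = 1.075e-19 J

1.075e-19


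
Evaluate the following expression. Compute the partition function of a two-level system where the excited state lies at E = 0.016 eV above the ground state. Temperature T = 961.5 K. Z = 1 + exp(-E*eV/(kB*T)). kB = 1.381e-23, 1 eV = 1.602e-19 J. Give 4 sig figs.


Step 1: Compute beta*E = E*eV/(kB*T) = 0.016*1.602e-19/(1.381e-23*961.5) = 0.193
Step 2: exp(-beta*E) = exp(-0.193) = 0.8245
Step 3: Z = 1 + 0.8245 = 1.824

1.824


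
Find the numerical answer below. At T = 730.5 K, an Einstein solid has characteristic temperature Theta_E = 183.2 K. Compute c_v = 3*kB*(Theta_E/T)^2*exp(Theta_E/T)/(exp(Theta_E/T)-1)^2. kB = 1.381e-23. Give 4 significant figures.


Step 1: x = Theta_E/T = 183.2/730.5 = 0.2508
Step 2: x^2 = 0.06289
Step 3: exp(x) = 1.285
Step 4: c_v = 3*1.381e-23*0.06289*1.285/(1.285-1)^2 = 4.121e-23

4.121e-23


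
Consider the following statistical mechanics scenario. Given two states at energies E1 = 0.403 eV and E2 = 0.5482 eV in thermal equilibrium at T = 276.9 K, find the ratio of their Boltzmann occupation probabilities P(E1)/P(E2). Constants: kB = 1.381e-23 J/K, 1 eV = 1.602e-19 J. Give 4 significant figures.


Step 1: Compute energy difference dE = E1 - E2 = 0.403 - 0.5482 = -0.1452 eV
Step 2: Convert to Joules: dE_J = -0.1452 * 1.602e-19 = -2.326e-20 J
Step 3: Compute exponent = -dE_J / (kB * T) = -(-2.326e-20) / (1.381e-23 * 276.9) = 6.083
Step 4: P(E1)/P(E2) = exp(6.083) = 438.3

438.3
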